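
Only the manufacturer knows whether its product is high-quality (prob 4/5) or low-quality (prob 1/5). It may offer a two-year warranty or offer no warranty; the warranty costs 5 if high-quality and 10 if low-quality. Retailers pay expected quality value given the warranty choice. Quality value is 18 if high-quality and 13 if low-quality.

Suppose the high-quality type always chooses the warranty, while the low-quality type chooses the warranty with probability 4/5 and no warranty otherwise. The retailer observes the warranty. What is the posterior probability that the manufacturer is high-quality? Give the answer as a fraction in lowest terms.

P(the warranty) = (4/5)·1 + (1/5)·(4/5) = 24/25.
By Bayes' rule, P(high-quality | the warranty) = (4/5) / (24/25) = 5/6.

5/6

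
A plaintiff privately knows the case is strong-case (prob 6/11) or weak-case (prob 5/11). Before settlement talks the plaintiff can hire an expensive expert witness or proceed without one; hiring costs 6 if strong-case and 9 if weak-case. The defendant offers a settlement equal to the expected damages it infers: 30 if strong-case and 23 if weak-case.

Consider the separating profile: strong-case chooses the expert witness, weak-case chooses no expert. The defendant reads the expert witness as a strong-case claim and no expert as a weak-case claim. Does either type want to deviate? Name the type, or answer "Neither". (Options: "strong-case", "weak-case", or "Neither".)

Neither

The expert witness pays 30; no expert pays 23.
strong-case: assigned the expert witness, nets 30 − 6 = 24; deviating to no expert nets 23.
weak-case: assigned no expert, nets 23; deviating to the expert witness nets 30 − 9 = 21.
Both types strictly prefer their assigned action; no profitable deviation.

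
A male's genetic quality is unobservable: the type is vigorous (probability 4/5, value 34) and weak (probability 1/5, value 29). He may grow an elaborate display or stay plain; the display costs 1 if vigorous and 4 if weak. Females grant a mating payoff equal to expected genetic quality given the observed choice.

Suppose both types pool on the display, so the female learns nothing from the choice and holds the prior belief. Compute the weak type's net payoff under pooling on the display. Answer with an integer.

Pooled mating payoff = 4/5·34 + 1/5·29 = 33.
weak pays cost 4 for the display, so net payoff = 33 − 4 = 29.

29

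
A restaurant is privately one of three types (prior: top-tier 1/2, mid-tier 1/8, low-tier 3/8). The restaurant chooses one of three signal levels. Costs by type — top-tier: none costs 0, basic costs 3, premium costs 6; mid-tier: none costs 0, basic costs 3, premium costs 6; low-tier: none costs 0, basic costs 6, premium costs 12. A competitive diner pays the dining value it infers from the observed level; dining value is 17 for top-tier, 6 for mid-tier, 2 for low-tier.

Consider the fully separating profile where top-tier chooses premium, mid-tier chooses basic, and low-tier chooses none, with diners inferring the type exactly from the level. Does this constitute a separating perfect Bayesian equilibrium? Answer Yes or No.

Separating price premiums: premium → 17, basic → 6, none → 2.
top-tier (assigned premium): none: 2 − 0 = 2; basic: 6 − 3 = 3; premium: 17 − 6 = 11. top-tier stays.
mid-tier (assigned basic): none: 2 − 0 = 2; basic: 6 − 3 = 3; premium: 17 − 6 = 11. mid-tier prefers premium.
low-tier (assigned none): none: 2 − 0 = 2; basic: 6 − 6 = 0; premium: 17 − 12 = 5. low-tier prefers premium.
At least one type deviates; the separating profile fails.

No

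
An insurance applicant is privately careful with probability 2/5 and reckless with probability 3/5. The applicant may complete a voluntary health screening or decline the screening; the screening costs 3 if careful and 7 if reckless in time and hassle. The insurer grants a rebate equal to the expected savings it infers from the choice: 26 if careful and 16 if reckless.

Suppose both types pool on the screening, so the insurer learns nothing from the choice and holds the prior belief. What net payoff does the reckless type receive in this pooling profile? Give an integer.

Pooled rebate = 2/5·26 + 3/5·16 = 20.
reckless pays cost 7 for the screening, so net payoff = 20 − 7 = 13.

13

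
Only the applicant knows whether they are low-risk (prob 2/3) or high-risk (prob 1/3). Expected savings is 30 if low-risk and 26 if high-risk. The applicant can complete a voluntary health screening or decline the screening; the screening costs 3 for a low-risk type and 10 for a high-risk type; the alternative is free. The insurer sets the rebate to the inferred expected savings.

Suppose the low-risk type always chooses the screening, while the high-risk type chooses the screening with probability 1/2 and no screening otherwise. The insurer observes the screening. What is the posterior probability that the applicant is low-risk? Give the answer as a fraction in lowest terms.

4/5

P(the screening) = (2/3)·1 + (1/3)·(1/2) = 5/6.
By Bayes' rule, P(low-risk | the screening) = (2/3) / (5/6) = 4/5.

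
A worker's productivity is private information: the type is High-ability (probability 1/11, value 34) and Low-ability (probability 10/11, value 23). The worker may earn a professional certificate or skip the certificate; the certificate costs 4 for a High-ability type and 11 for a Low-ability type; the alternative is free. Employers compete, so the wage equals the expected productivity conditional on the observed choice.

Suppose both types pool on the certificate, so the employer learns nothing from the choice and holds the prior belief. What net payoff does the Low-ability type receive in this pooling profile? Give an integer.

13

Pooled wage = 1/11·34 + 10/11·23 = 24.
Low-ability pays cost 11 for the certificate, so net payoff = 24 − 11 = 13.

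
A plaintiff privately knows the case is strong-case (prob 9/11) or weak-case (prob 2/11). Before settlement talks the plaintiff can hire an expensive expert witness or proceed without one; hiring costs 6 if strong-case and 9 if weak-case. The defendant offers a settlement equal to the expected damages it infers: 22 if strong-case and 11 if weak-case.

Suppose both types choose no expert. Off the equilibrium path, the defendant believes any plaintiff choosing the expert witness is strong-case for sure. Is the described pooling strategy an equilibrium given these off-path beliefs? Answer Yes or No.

On path, the defendant holds the prior and pays 9/11·22 + 2/11·11 = 20. Off path (the expert witness), believing strong-case, it pays 22.
strong-case: no expert nets 20; the expert witness nets 22 − 6 = 16. strong-case stays.
weak-case: no expert nets 20; the expert witness nets 22 − 9 = 13. weak-case stays.
No type deviates, so pooling is sustained.

Yes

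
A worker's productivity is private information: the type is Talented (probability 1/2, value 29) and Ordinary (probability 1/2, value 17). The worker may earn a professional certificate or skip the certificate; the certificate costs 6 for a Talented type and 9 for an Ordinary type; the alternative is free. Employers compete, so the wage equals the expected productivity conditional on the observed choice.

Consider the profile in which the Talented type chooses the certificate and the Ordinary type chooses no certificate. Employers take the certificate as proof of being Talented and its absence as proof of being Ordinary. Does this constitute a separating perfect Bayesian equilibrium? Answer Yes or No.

Under these beliefs, the certificate earns wage 29 and no certificate earns wage 17.
Talented: the certificate nets 29 − 6 = 23; no certificate nets 17. Talented prefers the certificate.
Ordinary: the certificate nets 29 − 9 = 20; no certificate nets 17. Ordinary would deviate to the certificate.
Ordinary has a profitable deviation, so the profile is not an equilibrium.

No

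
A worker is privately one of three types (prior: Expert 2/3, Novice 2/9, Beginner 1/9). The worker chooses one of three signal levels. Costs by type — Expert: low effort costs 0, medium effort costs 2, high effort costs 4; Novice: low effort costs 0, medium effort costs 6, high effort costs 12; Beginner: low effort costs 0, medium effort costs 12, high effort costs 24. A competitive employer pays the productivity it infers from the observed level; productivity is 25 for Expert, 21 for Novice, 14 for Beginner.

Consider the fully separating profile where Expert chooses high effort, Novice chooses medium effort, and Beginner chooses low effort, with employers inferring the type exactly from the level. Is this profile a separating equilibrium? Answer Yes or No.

Yes

Separating wages: high effort → 25, medium effort → 21, low effort → 14.
Expert (assigned high effort): low effort: 14 − 0 = 14; medium effort: 21 − 2 = 19; high effort: 25 − 4 = 21. Expert stays.
Novice (assigned medium effort): low effort: 14 − 0 = 14; medium effort: 21 − 6 = 15; high effort: 25 − 12 = 13. Novice stays.
Beginner (assigned low effort): low effort: 14 − 0 = 14; medium effort: 21 − 12 = 9; high effort: 25 − 24 = 1. Beginner stays.
Every type prefers its assigned level; separation holds.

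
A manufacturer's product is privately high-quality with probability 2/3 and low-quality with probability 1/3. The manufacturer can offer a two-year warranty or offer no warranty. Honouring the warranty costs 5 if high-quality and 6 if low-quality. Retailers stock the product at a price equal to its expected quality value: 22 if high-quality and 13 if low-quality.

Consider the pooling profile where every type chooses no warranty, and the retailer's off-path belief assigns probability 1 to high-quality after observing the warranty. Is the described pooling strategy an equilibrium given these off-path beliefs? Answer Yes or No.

Yes

On path, the retailer holds the prior and pays 2/3·22 + 1/3·13 = 19. Off path (the warranty), believing high-quality, it pays 22.
high-quality: no warranty nets 19; the warranty nets 22 − 5 = 17. high-quality stays.
low-quality: no warranty nets 19; the warranty nets 22 − 6 = 16. low-quality stays.
No type deviates, so pooling is sustained.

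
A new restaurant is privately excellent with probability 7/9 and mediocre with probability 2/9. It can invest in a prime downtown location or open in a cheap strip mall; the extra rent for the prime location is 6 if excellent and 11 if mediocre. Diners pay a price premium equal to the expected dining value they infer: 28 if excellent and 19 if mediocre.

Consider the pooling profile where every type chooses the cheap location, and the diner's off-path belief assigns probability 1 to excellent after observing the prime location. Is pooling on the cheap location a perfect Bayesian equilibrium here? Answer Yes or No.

On path, the diner holds the prior and pays 7/9·28 + 2/9·19 = 26. Off path (the prime location), believing excellent, it pays 28.
excellent: the cheap location nets 26; the prime location nets 28 − 6 = 22. excellent stays.
mediocre: the cheap location nets 26; the prime location nets 28 − 11 = 17. mediocre stays.
No type deviates, so pooling is sustained.

Yes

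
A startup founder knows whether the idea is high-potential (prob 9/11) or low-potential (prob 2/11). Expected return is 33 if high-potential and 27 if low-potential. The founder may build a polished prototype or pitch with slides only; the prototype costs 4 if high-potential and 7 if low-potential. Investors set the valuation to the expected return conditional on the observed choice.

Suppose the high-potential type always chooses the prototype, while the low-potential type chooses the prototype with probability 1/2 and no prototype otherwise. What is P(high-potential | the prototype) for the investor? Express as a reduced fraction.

9/10

P(the prototype) = (9/11)·1 + (2/11)·(1/2) = 10/11.
By Bayes' rule, P(high-potential | the prototype) = (9/11) / (10/11) = 9/10.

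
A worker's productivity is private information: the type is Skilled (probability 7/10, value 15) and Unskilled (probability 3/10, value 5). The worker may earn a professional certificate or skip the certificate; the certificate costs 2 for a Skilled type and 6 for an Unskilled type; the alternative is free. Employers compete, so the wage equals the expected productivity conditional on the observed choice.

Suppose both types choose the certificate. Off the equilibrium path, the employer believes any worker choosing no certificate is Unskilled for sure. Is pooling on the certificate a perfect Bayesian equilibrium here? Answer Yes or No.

On path, the employer holds the prior and pays 7/10·15 + 3/10·5 = 12. Off path (no certificate), believing Unskilled, it pays 5.
Skilled: the certificate nets 12 − 2 = 10; no certificate nets 5. Skilled stays.
Unskilled: the certificate nets 12 − 6 = 6; no certificate nets 5. Unskilled stays.
No type deviates, so pooling is sustained.

Yes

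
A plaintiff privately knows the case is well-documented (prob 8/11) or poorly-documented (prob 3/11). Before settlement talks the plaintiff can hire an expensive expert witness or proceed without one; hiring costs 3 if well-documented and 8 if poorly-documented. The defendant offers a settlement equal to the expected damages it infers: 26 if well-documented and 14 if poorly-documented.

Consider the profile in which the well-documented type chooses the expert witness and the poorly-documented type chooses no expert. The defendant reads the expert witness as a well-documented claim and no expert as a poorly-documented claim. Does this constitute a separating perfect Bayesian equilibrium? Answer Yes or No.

Under these beliefs, the expert witness earns settlement 26 and no expert earns settlement 14.
well-documented: the expert witness nets 26 − 3 = 23; no expert nets 14. well-documented prefers the expert witness.
poorly-documented: the expert witness nets 26 − 8 = 18; no expert nets 14. poorly-documented would deviate to the expert witness.
poorly-documented has a profitable deviation, so the profile is not an equilibrium.

No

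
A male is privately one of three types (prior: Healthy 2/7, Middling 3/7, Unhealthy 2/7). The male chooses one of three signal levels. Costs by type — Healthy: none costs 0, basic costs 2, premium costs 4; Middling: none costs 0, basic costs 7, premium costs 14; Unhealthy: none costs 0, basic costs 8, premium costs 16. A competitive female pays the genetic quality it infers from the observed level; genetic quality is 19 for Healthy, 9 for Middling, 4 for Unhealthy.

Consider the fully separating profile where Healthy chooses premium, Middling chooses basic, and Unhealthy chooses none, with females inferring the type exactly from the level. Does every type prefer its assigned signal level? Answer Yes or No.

Separating mating payoffs: premium → 19, basic → 9, none → 4.
Healthy (assigned premium): none: 4 − 0 = 4; basic: 9 − 2 = 7; premium: 19 − 4 = 15. Healthy stays.
Middling (assigned basic): none: 4 − 0 = 4; basic: 9 − 7 = 2; premium: 19 − 14 = 5. Middling prefers premium.
Unhealthy (assigned none): none: 4 − 0 = 4; basic: 9 − 8 = 1; premium: 19 − 16 = 3. Unhealthy stays.
At least one type deviates; the separating profile fails.

No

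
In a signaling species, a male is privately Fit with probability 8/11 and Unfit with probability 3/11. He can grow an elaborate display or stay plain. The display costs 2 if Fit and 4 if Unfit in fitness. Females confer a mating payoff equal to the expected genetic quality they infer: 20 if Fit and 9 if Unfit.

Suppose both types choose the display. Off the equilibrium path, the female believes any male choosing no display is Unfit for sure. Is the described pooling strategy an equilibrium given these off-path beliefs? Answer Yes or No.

On path, the female holds the prior and pays 8/11·20 + 3/11·9 = 17. Off path (no display), believing Unfit, it pays 9.
Fit: the display nets 17 − 2 = 15; no display nets 9. Fit stays.
Unfit: the display nets 17 − 4 = 13; no display nets 9. Unfit stays.
No type deviates, so pooling is sustained.

Yes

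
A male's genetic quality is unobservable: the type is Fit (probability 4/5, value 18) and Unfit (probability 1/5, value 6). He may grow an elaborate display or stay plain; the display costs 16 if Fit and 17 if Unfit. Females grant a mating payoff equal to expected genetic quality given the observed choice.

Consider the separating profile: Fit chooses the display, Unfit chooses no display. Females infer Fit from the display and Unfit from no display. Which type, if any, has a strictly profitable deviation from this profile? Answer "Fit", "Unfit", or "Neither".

Fit

The display pays 18; no display pays 6.
Fit: assigned the display, nets 18 − 16 = 2; deviating to no display nets 6.
Unfit: assigned no display, nets 6; deviating to the display nets 18 − 17 = 1.
The Fit type gains 4 by deviating.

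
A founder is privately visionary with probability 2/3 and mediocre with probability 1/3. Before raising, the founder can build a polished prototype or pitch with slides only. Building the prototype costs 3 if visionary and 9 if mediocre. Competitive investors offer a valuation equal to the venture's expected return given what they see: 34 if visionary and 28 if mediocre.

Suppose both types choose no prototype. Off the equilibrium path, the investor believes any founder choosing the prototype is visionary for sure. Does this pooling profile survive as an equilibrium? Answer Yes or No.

Yes

On path, the investor holds the prior and pays 2/3·34 + 1/3·28 = 32. Off path (the prototype), believing visionary, it pays 34.
visionary: no prototype nets 32; the prototype nets 34 − 3 = 31. visionary stays.
mediocre: no prototype nets 32; the prototype nets 34 − 9 = 25. mediocre stays.
No type deviates, so pooling is sustained.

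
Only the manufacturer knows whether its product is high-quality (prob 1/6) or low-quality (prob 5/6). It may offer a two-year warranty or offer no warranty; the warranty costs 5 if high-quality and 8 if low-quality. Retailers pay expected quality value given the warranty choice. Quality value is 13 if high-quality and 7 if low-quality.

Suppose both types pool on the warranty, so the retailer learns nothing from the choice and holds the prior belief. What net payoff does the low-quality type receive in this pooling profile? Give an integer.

Pooled price = 1/6·13 + 5/6·7 = 8.
low-quality pays cost 8 for the warranty, so net payoff = 8 − 8 = 0.

0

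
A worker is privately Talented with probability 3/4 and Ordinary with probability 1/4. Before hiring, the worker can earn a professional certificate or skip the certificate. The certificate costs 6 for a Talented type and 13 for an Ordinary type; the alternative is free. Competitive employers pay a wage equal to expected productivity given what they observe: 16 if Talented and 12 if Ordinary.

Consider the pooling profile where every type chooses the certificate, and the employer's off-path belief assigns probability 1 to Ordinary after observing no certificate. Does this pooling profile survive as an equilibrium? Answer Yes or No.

No

On path, the employer holds the prior and pays 3/4·16 + 1/4·12 = 15. Off path (no certificate), believing Ordinary, it pays 12.
Talented: the certificate nets 15 − 6 = 9; no certificate nets 12. Talented would deviate.
Ordinary: the certificate nets 15 − 13 = 2; no certificate nets 12. Ordinary would deviate.
A type deviates, so pooling fails.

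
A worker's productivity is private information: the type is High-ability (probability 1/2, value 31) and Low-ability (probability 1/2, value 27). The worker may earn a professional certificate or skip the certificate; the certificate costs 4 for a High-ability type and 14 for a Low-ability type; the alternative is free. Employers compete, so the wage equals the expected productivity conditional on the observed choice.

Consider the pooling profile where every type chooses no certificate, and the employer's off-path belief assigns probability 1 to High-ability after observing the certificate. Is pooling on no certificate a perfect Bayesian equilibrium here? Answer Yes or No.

On path, the employer holds the prior and pays 1/2·31 + 1/2·27 = 29. Off path (the certificate), believing High-ability, it pays 31.
High-ability: no certificate nets 29; the certificate nets 31 − 4 = 27. High-ability stays.
Low-ability: no certificate nets 29; the certificate nets 31 − 14 = 17. Low-ability stays.
No type deviates, so pooling is sustained.

Yes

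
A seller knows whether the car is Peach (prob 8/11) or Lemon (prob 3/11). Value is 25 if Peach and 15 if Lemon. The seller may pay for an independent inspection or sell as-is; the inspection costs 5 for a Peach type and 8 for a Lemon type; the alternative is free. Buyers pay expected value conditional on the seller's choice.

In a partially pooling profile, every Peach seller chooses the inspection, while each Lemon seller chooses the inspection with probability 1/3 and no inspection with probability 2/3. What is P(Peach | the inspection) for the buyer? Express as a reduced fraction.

8/9

P(the inspection) = (8/11)·1 + (3/11)·(1/3) = 9/11.
By Bayes' rule, P(Peach | the inspection) = (8/11) / (9/11) = 8/9.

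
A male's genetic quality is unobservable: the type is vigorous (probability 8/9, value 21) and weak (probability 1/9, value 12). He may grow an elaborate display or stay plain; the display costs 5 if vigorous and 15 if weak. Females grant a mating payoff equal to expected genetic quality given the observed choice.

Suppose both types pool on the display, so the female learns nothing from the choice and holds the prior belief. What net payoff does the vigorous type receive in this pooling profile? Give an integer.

15

Pooled mating payoff = 8/9·21 + 1/9·12 = 20.
vigorous pays cost 5 for the display, so net payoff = 20 − 5 = 15.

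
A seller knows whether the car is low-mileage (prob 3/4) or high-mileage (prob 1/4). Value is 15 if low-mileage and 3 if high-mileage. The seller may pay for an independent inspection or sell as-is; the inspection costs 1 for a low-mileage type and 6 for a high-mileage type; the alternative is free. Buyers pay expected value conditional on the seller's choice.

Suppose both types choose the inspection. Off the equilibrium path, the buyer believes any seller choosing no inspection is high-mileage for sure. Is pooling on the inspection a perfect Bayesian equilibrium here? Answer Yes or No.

On path, the buyer holds the prior and pays 3/4·15 + 1/4·3 = 12. Off path (no inspection), believing high-mileage, it pays 3.
low-mileage: the inspection nets 12 − 1 = 11; no inspection nets 3. low-mileage stays.
high-mileage: the inspection nets 12 − 6 = 6; no inspection nets 3. high-mileage stays.
No type deviates, so pooling is sustained.

Yes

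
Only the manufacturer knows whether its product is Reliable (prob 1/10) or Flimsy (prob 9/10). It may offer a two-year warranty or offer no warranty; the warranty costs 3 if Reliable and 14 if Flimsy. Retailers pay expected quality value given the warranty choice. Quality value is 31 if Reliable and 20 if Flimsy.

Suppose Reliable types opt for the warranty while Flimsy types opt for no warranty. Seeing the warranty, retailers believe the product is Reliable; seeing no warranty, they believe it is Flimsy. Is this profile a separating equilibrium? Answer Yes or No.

Under these beliefs, the warranty earns price 31 and no warranty earns price 20.
Reliable: the warranty nets 31 − 3 = 28; no warranty nets 20. Reliable prefers the warranty.
Flimsy: the warranty nets 31 − 14 = 17; no warranty nets 20. Flimsy prefers no warranty.
Neither type deviates, so the separating profile is an equilibrium.

Yes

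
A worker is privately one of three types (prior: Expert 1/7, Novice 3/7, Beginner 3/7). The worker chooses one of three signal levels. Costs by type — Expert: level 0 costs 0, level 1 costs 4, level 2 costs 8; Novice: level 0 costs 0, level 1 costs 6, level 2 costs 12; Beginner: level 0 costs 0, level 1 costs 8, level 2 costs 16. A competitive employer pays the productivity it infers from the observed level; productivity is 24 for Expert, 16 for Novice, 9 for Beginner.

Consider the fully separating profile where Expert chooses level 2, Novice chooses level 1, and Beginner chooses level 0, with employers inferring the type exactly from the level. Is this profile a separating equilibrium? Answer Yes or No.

Separating wages: level 2 → 24, level 1 → 16, level 0 → 9.
Expert (assigned level 2): level 0: 9 − 0 = 9; level 1: 16 − 4 = 12; level 2: 24 − 8 = 16. Expert stays.
Novice (assigned level 1): level 0: 9 − 0 = 9; level 1: 16 − 6 = 10; level 2: 24 − 12 = 12. Novice prefers level 2.
Beginner (assigned level 0): level 0: 9 − 0 = 9; level 1: 16 − 8 = 8; level 2: 24 − 16 = 8. Beginner stays.
At least one type deviates; the separating profile fails.

No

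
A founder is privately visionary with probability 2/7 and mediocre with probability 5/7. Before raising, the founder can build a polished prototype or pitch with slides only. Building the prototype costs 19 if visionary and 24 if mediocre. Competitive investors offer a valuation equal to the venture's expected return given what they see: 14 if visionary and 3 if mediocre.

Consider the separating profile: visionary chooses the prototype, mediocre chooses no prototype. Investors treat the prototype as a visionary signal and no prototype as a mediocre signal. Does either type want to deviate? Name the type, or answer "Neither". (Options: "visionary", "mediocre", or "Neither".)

The prototype pays 14; no prototype pays 3.
visionary: assigned the prototype, nets 14 − 19 = -5; deviating to no prototype nets 3.
mediocre: assigned no prototype, nets 3; deviating to the prototype nets 14 − 24 = -10.
The visionary type gains 8 by deviating.

visionary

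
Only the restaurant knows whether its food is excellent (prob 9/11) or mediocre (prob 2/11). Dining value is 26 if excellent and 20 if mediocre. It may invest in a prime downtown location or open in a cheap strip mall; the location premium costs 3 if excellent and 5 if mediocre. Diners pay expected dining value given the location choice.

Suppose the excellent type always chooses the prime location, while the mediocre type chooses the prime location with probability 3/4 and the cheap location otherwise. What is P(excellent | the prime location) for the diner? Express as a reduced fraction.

P(the prime location) = (9/11)·1 + (2/11)·(3/4) = 21/22.
By Bayes' rule, P(excellent | the prime location) = (9/11) / (21/22) = 6/7.

6/7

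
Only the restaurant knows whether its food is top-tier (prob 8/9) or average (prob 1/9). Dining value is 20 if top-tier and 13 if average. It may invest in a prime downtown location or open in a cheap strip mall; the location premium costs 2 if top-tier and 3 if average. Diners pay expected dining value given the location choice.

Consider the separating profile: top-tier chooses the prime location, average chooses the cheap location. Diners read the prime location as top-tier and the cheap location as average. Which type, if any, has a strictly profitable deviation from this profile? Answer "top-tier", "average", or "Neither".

average

The prime location pays 20; the cheap location pays 13.
top-tier: assigned the prime location, nets 20 − 2 = 18; deviating to the cheap location nets 13.
average: assigned the cheap location, nets 13; deviating to the prime location nets 20 − 3 = 17.
The average type gains 4 by deviating.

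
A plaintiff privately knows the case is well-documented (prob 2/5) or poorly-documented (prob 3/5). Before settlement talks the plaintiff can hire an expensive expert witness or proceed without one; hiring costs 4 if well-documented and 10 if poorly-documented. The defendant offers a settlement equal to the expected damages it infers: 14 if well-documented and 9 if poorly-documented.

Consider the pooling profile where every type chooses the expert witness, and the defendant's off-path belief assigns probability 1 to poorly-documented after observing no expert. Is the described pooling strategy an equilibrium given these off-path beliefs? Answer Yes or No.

On path, the defendant holds the prior and pays 2/5·14 + 3/5·9 = 11. Off path (no expert), believing poorly-documented, it pays 9.
well-documented: the expert witness nets 11 − 4 = 7; no expert nets 9. well-documented would deviate.
poorly-documented: the expert witness nets 11 − 10 = 1; no expert nets 9. poorly-documented would deviate.
A type deviates, so pooling fails.

No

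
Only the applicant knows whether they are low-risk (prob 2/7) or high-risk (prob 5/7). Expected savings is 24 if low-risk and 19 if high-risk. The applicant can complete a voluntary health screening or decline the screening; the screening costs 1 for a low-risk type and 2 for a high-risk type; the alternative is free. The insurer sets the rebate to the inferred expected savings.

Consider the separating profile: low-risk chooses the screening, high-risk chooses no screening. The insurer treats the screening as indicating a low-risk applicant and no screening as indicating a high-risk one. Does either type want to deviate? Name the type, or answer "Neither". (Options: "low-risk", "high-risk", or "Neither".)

high-risk

The screening pays 24; no screening pays 19.
low-risk: assigned the screening, nets 24 − 1 = 23; deviating to no screening nets 19.
high-risk: assigned no screening, nets 19; deviating to the screening nets 24 − 2 = 22.
The high-risk type gains 3 by deviating.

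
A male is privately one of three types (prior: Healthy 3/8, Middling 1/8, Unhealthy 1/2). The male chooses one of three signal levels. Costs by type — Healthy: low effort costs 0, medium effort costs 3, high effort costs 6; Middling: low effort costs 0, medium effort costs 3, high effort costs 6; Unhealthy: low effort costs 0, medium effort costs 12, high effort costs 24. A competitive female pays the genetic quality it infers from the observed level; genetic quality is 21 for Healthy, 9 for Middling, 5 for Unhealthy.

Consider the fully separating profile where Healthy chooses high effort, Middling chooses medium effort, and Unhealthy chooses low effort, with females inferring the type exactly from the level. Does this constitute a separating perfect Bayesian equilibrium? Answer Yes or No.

No

Separating mating payoffs: high effort → 21, medium effort → 9, low effort → 5.
Healthy (assigned high effort): low effort: 5 − 0 = 5; medium effort: 9 − 3 = 6; high effort: 21 − 6 = 15. Healthy stays.
Middling (assigned medium effort): low effort: 5 − 0 = 5; medium effort: 9 − 3 = 6; high effort: 21 − 6 = 15. Middling prefers high effort.
Unhealthy (assigned low effort): low effort: 5 − 0 = 5; medium effort: 9 − 12 = -3; high effort: 21 − 24 = -3. Unhealthy stays.
At least one type deviates; the separating profile fails.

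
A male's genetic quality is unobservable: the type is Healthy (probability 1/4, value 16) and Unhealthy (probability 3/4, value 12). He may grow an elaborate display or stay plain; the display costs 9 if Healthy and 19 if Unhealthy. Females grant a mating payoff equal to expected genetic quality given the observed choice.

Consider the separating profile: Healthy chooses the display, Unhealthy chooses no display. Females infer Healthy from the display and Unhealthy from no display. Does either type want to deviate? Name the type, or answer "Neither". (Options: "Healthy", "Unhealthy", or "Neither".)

The display pays 16; no display pays 12.
Healthy: assigned the display, nets 16 − 9 = 7; deviating to no display nets 12.
Unhealthy: assigned no display, nets 12; deviating to the display nets 16 − 19 = -3.
The Healthy type gains 5 by deviating.

Healthy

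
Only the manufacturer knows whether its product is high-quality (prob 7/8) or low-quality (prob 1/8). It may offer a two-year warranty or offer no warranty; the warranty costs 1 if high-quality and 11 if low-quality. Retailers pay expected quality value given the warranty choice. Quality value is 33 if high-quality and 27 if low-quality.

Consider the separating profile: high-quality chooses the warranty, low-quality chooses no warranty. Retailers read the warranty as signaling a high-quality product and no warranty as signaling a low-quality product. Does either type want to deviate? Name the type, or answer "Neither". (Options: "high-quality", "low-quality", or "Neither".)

Neither

The warranty pays 33; no warranty pays 27.
high-quality: assigned the warranty, nets 33 − 1 = 32; deviating to no warranty nets 27.
low-quality: assigned no warranty, nets 27; deviating to the warranty nets 33 − 11 = 22.
Both types strictly prefer their assigned action; no profitable deviation.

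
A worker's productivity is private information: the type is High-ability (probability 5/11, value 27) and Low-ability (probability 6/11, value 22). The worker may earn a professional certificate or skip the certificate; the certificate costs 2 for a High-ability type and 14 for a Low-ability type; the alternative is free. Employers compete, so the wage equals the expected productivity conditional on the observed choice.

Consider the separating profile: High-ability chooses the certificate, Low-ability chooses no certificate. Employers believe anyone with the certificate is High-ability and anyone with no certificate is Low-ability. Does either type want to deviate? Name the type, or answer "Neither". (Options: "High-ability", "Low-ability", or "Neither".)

Neither

The certificate pays 27; no certificate pays 22.
High-ability: assigned the certificate, nets 27 − 2 = 25; deviating to no certificate nets 22.
Low-ability: assigned no certificate, nets 22; deviating to the certificate nets 27 − 14 = 13.
Both types strictly prefer their assigned action; no profitable deviation.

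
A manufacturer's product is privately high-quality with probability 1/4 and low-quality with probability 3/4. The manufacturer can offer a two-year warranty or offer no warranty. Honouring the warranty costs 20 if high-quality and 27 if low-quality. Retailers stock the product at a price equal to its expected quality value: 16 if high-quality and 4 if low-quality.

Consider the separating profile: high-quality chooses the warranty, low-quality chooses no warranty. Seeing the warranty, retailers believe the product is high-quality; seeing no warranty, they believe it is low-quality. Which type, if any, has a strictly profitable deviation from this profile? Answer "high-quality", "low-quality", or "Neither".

high-quality

The warranty pays 16; no warranty pays 4.
high-quality: assigned the warranty, nets 16 − 20 = -4; deviating to no warranty nets 4.
low-quality: assigned no warranty, nets 4; deviating to the warranty nets 16 − 27 = -11.
The high-quality type gains 8 by deviating.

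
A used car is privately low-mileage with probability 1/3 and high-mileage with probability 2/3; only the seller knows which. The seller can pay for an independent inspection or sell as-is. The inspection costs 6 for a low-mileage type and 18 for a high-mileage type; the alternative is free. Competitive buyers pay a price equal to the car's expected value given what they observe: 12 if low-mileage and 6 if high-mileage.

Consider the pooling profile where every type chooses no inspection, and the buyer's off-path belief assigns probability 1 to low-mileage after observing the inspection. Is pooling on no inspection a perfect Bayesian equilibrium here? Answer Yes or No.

On path, the buyer holds the prior and pays 1/3·12 + 2/3·6 = 8. Off path (the inspection), believing low-mileage, it pays 12.
low-mileage: no inspection nets 8; the inspection nets 12 − 6 = 6. low-mileage stays.
high-mileage: no inspection nets 8; the inspection nets 12 − 18 = -6. high-mileage stays.
No type deviates, so pooling is sustained.

Yes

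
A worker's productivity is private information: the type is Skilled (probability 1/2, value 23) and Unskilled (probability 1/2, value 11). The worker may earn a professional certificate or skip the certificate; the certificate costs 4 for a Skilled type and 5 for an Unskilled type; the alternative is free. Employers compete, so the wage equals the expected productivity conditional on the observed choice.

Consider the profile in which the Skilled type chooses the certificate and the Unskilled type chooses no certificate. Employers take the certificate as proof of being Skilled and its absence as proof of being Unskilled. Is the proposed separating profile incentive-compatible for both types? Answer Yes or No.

Under these beliefs, the certificate earns wage 23 and no certificate earns wage 11.
Skilled: the certificate nets 23 − 4 = 19; no certificate nets 11. Skilled prefers the certificate.
Unskilled: the certificate nets 23 − 5 = 18; no certificate nets 11. Unskilled would deviate to the certificate.
Unskilled has a profitable deviation, so the profile is not an equilibrium.

No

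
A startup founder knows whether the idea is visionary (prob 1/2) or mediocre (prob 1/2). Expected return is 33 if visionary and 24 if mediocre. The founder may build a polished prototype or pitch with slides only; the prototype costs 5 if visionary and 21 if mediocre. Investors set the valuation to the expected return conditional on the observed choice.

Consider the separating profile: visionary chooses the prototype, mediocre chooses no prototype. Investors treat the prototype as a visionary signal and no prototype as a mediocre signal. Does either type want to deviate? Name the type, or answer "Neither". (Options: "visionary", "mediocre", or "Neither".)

The prototype pays 33; no prototype pays 24.
visionary: assigned the prototype, nets 33 − 5 = 28; deviating to no prototype nets 24.
mediocre: assigned no prototype, nets 24; deviating to the prototype nets 33 − 21 = 12.
Both types strictly prefer their assigned action; no profitable deviation.

Neither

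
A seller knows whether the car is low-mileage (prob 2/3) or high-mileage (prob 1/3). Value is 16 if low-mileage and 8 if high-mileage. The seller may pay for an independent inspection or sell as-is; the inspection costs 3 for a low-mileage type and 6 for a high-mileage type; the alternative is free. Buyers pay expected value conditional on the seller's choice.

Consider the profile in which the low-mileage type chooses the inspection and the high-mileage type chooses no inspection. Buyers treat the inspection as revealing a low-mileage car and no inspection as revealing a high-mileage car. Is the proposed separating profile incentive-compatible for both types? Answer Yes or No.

No

Under these beliefs, the inspection earns price 16 and no inspection earns price 8.
low-mileage: the inspection nets 16 − 3 = 13; no inspection nets 8. low-mileage prefers the inspection.
high-mileage: the inspection nets 16 − 6 = 10; no inspection nets 8. high-mileage would deviate to the inspection.
high-mileage has a profitable deviation, so the profile is not an equilibrium.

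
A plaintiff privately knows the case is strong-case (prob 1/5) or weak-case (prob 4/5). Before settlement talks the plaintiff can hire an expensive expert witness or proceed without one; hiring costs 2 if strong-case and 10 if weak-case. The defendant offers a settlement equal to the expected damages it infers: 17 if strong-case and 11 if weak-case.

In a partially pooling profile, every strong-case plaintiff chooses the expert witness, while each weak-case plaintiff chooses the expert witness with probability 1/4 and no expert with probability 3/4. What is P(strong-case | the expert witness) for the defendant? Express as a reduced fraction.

1/2

P(the expert witness) = (1/5)·1 + (4/5)·(1/4) = 2/5.
By Bayes' rule, P(strong-case | the expert witness) = (1/5) / (2/5) = 1/2.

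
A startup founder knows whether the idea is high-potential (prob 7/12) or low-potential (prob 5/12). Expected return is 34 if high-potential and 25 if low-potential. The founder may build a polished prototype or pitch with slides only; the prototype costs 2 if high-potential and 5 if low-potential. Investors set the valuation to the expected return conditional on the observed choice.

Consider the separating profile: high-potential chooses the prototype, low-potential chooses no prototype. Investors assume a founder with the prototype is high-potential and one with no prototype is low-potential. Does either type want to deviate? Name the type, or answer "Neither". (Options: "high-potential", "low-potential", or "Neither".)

The prototype pays 34; no prototype pays 25.
high-potential: assigned the prototype, nets 34 − 2 = 32; deviating to no prototype nets 25.
low-potential: assigned no prototype, nets 25; deviating to the prototype nets 34 − 5 = 29.
The low-potential type gains 4 by deviating.

low-potential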